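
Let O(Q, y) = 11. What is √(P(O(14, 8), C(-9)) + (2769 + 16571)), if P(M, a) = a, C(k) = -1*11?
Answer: √19329 ≈ 139.03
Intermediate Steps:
C(k) = -11
√(P(O(14, 8), C(-9)) + (2769 + 16571)) = √(-11 + (2769 + 16571)) = √(-11 + 19340) = √19329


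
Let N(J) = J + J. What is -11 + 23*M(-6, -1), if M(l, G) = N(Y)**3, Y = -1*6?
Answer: -39755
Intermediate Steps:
Y = -6
N(J) = 2*J
M(l, G) = -1728 (M(l, G) = (2*(-6))**3 = (-12)**3 = -1728)
-11 + 23*M(-6, -1) = -11 + 23*(-1728) = -11 - 39744 = -39755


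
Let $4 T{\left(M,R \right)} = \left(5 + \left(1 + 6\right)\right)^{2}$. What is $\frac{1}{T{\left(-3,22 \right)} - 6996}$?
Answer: $- \frac{1}{6960} \approx -0.00014368$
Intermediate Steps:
$T{\left(M,R \right)} = 36$ ($T{\left(M,R \right)} = \frac{\left(5 + \left(1 + 6\right)\right)^{2}}{4} = \frac{\left(5 + 7\right)^{2}}{4} = \frac{12^{2}}{4} = \frac{1}{4} \cdot 144 = 36$)
$\frac{1}{T{\left(-3,22 \right)} - 6996} = \frac{1}{36 - 6996} = \frac{1}{-6960} = - \frac{1}{6960}$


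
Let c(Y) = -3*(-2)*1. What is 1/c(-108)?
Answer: 1/6 ≈ 0.16667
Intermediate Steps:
c(Y) = 6 (c(Y) = 6*1 = 6)
1/c(-108) = 1/6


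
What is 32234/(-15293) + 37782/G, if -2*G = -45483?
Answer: -103499590/231857173 ≈ -0.44639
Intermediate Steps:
G = 45483/2 (G = -1/2*(-45483) = 45483/2 ≈ 22742.)
32234/(-15293) + 37782/G = 32234/(-15293) + 37782/(45483/2) = 32234*(-1/15293) + 37782*(2/45483) = -32234/15293 + 25188/15161 = -103499590/231857173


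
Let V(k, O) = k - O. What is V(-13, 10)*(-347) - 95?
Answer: 7886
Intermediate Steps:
V(-13, 10)*(-347) - 95 = (-13 - 1*10)*(-347) - 95 = (-13 - 10)*(-347) - 95 = -23*(-347) - 95 = 7981 - 95 = 7886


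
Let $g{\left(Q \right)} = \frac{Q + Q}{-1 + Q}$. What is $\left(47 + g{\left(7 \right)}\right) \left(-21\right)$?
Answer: $-1036$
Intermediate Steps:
$g{\left(Q \right)} = \frac{2 Q}{-1 + Q}$
$\left(47 + g{\left(7 \right)}\right) \left(-21\right) = \left(47 + 2 \cdot 7 \frac{1}{-1 + 7}\right) \left(-21\right) = \left(47 + 2 \cdot 7 \cdot \frac{1}{6}\right) \left(-21\right) = \left(47 + \frac{7}{3}\right) \left(-21\right) = \frac{148}{3} \left(-21\right) = -1036$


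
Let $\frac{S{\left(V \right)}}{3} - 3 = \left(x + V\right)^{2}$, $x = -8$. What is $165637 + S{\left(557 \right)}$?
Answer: $1069849$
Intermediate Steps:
$S{\left(V \right)} = 9 + 3 \left(-8 + V\right)^{2}$
$165637 + S{\left(557 \right)} = 165637 + \left(9 + 3 \left(-8 + 557\right)^{2}\right) = 165637 + \left(9 + 3 \cdot 549^{2}\right) = 165637 + \left(9 + 3 \cdot 301401\right) = 165637 + \left(9 + 904203\right) = 165637 + 904212 = 1069849$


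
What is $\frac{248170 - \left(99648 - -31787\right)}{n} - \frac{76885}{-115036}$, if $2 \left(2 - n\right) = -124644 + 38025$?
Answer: $\frac{33517464275}{9964763428} \approx 3.3636$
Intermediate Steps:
$n = \frac{86623}{2}$ ($n = 2 - \frac{-124644 + 38025}{2} = 2 - - \frac{86619}{2} = 2 + \frac{86619}{2} = \frac{86623}{2} \approx 43312.0$)
$\frac{248170 - \left(99648 - -31787\right)}{n} - \frac{76885}{-115036} = \frac{248170 - \left(99648 - -31787\right)}{\frac{86623}{2}} - \frac{76885}{-115036} = \left(248170 - \left(99648 + 31787\right)\right) \frac{2}{86623} - - \frac{76885}{115036} = \left(248170 - 131435\right) \frac{2}{86623} + \frac{76885}{115036} = 116735 \cdot \frac{2}{86623} + \frac{76885}{115036} = \frac{233470}{86623} + \frac{76885}{115036} = \frac{33517464275}{9964763428}$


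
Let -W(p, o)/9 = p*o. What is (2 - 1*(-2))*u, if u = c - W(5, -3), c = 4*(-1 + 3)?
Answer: -508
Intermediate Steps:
W(p, o) = -9*o*p (W(p, o) = -9*p*o = -9*o*p)
c = 8 (c = 4*2 = 8)
u = -127 (u = 8 - (-9)*(-3)*5 = 8 - 1*135 = 8 - 135 = -127)
(2 - 1*(-2))*u = (2 - 1*(-2))*(-127) = (2 + 2)*(-127) = 4*(-127) = -508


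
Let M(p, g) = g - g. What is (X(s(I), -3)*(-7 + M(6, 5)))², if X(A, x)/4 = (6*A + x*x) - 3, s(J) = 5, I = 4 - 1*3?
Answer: 1016064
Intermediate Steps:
I = 1 (I = 4 - 3 = 1)
X(A, x) = -12 + 4*x² + 24*A (X(A, x) = 4*((6*A + x*x) - 3) = 4*((6*A + x²) - 3) = 4*((x² + 6*A) - 3) = 4*(-3 + x² + 6*A) = -12 + 4*x² + 24*A)
M(p, g) = 0
(X(s(I), -3)*(-7 + M(6, 5)))² = ((-12 + 4*(-3)² + 24*5)*(-7 + 0))² = ((-12 + 4*9 + 120)*(-7))² = ((-12 + 36 + 120)*(-7))² = (144*(-7))² = (-1008)² = 1016064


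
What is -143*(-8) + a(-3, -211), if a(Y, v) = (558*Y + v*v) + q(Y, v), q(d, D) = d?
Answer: 43988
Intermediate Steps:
a(Y, v) = v² + 559*Y (a(Y, v) = (558*Y + v*v) + Y = (558*Y + v²) + Y = (v² + 558*Y) + Y = v² + 559*Y)
-143*(-8) + a(-3, -211) = -143*(-8) + ((-211)² + 559*(-3)) = 1144 + (44521 - 1677) = 1144 + 42844 = 43988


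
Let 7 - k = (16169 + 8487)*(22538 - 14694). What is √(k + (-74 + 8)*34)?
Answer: I*√193403901 ≈ 13907.0*I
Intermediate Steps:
k = -193401657 (k = 7 - (16169 + 8487)*(22538 - 14694) = 7 - 24656*7844 = 7 - 1*193401664 = 7 - 193401664 = -193401657)
√(k + (-74 + 8)*34) = √(-193401657 + (-74 + 8)*34) = √(-193401657 - 66*34) = √(-193401657 - 2244) = √(-193403901) = I*√193403901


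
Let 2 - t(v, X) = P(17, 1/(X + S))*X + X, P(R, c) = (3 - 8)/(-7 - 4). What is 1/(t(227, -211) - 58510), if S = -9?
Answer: -11/640212 ≈ -1.7182e-5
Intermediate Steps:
P(R, c) = 5/11 (P(R, c) = -5/(-11) = -5*(-1/11) = 5/11)
t(v, X) = 2 - 16*X/11 (t(v, X) = 2 - (5*X/11 + X) = 2 - 16*X/11)
1/(t(227, -211) - 58510) = 1/((2 - 16/11*(-211)) - 58510) = 1/((2 + 3376/11) - 58510) = 1/(3398/11 - 58510) = 1/(-640212/11) = -11/640212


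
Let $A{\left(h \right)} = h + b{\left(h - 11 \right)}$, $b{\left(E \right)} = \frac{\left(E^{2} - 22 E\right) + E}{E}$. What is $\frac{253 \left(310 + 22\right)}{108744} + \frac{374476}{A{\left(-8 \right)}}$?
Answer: $- \frac{6147039}{788} \approx -7800.8$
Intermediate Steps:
$b{\left(E \right)} = \frac{E^{2} - 21 E}{E}$
$A{\left(h \right)} = -32 + 2 h$ ($A{\left(h \right)} = h + \left(-21 + \left(h - 11\right)\right) = h + \left(-21 + \left(-11 + h\right)\right) = h + \left(-32 + h\right) = -32 + 2 h$)
$\frac{253 \left(310 + 22\right)}{108744} + \frac{374476}{A{\left(-8 \right)}} = \frac{253 \left(310 + 22\right)}{108744} + \frac{374476}{-32 + 2 \left(-8\right)} = 253 \cdot 332 \cdot \frac{1}{108744} + \frac{374476}{-32 - 16} = 83996 \cdot \frac{1}{108744} + \frac{374476}{-48} = \frac{913}{1182} + 374476 \left(- \frac{1}{48}\right) = \frac{913}{1182} - \frac{93619}{12} = - \frac{6147039}{788}$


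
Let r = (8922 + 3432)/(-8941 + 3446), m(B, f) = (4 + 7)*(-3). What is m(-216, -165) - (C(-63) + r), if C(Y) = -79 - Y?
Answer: -81061/5495 ≈ -14.752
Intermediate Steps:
m(B, f) = -33 (m(B, f) = 11*(-3) = -33)
r = -12354/5495 (r = 12354/(-5495) = 12354*(-1/5495) = -12354/5495 ≈ -2.2482)
m(-216, -165) - (C(-63) + r) = -33 - ((-79 - 1*(-63)) - 12354/5495) = -33 - ((-79 + 63) - 12354/5495) = -33 - (-16 - 12354/5495) = -33 - 1*(-100274/5495) = -33 + 100274/5495 = -81061/5495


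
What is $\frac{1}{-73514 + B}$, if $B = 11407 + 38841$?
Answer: $- \frac{1}{23266} \approx -4.2981 \cdot 10^{-5}$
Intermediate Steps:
$B = 50248$
$\frac{1}{-73514 + B} = \frac{1}{-73514 + 50248} = \frac{1}{-23266} = - \frac{1}{23266}$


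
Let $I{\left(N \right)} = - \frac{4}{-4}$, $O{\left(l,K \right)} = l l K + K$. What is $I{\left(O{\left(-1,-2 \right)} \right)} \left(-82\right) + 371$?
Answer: $289$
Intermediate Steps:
$O{\left(l,K \right)} = K + K l^{2}$ ($O{\left(l,K \right)} = l^{2} K + K = K l^{2} + K = K + K l^{2}$)
$I{\left(N \right)} = 1$ ($I{\left(N \right)} = \left(-4\right) \left(- \frac{1}{4}\right) = 1$)
$I{\left(O{\left(-1,-2 \right)} \right)} \left(-82\right) + 371 = 1 \left(-82\right) + 371 = -82 + 371 = 289$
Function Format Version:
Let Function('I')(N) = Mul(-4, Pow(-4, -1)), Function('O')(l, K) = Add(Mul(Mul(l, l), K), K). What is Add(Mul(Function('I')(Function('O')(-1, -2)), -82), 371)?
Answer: 289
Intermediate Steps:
Function('O')(l, K) = Add(K, Mul(K, Pow(l, 2))) (Function('O')(l, K) = Add(Mul(Pow(l, 2), K), K) = Add(Mul(K, Pow(l, 2)), K) = Add(K, Mul(K, Pow(l, 2))))
Function('I')(N) = 1 (Function('I')(N) = Mul(-4, Rational(-1, 4)) = 1)
Add(Mul(Function('I')(Function('O')(-1, -2)), -82), 371) = Add(Mul(1, -82), 371) = Add(-82, 371) = 289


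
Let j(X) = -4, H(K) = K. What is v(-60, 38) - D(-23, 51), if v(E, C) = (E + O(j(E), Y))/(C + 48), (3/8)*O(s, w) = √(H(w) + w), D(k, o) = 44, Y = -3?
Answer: -1922/43 + 4*I*√6/129 ≈ -44.698 + 0.075953*I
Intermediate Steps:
O(s, w) = 8*√2*√w/3 (O(s, w) = 8*√(w + w)/3 = 8*√(2*w)/3 = 8*(√2*√w)/3 = 8*√2*√w/3)
v(E, C) = (E + 8*I*√6/3)/(48 + C) (v(E, C) = (E + 8*√2*√(-3)/3)/(C + 48) = (E + 8*√2*(I*√3)/3)/(48 + C) = (E + 8*I*√6/3)/(48 + C))
v(-60, 38) - D(-23, 51) = (-60 + 8*I*√6/3)/(48 + 38) - 1*44 = (-60 + 8*I*√6/3)/86 - 44 = (-30/43 + 4*I*√6/129) - 44 = -1922/43 + 4*I*√6/129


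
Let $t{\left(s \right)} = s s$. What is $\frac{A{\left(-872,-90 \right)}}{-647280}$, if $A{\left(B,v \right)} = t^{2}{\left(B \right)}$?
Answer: $- \frac{36136489216}{40455} \approx -8.9325 \cdot 10^{5}$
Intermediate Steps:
$t{\left(s \right)} = s^{2}$
$A{\left(B,v \right)} = B^{4}$ ($A{\left(B,v \right)} = \left(B^{2}\right)^{2} = B^{4}$)
$\frac{A{\left(-872,-90 \right)}}{-647280} = \frac{\left(-872\right)^{4}}{-647280} = 578183827456 \left(- \frac{1}{647280}\right) = - \frac{36136489216}{40455}$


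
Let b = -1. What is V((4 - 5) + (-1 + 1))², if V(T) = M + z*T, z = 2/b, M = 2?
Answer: 16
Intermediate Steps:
z = -2 (z = 2/(-1) = 2*(-1) = -2)
V(T) = 2 - 2*T
V((4 - 5) + (-1 + 1))² = (2 - 2*((4 - 5) + (-1 + 1)))² = (2 - 2*(-1 + 0))² = (2 - 2*(-1))² = (2 + 2)² = 4² = 16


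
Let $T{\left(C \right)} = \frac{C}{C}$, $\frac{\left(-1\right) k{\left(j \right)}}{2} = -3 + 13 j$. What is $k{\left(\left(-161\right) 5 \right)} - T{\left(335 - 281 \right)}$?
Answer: $20935$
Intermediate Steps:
$k{\left(j \right)} = 6 - 26 j$ ($k{\left(j \right)} = - 2 \left(-3 + 13 j\right) = 6 - 26 j$)
$T{\left(C \right)} = 1$
$k{\left(\left(-161\right) 5 \right)} - T{\left(335 - 281 \right)} = \left(6 - 26 \left(\left(-161\right) 5\right)\right) - 1 = \left(6 - -20930\right) - 1 = \left(6 + 20930\right) - 1 = 20936 - 1 = 20935$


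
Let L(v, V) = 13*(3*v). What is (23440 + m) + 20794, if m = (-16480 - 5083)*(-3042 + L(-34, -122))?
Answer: 94231418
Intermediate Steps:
L(v, V) = 39*v
m = 94187184 (m = (-16480 - 5083)*(-3042 + 39*(-34)) = -21563*(-3042 - 1326) = -21563*(-4368) = 94187184)
(23440 + m) + 20794 = (23440 + 94187184) + 20794 = 94210624 + 20794 = 94231418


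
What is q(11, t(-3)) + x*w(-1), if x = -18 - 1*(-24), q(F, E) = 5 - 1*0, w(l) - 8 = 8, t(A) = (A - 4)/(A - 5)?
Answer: 101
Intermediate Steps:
t(A) = (-4 + A)/(-5 + A)
w(l) = 16 (w(l) = 8 + 8 = 16)
q(F, E) = 5 (q(F, E) = 5 + 0 = 5)
x = 6 (x = -18 + 24 = 6)
q(11, t(-3)) + x*w(-1) = 5 + 6*16 = 5 + 96 = 101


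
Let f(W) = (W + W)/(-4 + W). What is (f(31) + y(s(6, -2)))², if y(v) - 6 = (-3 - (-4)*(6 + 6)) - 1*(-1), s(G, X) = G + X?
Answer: 2149156/729 ≈ 2948.1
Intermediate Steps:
f(W) = 2*W/(-4 + W) (f(W) = (2*W)/(-4 + W) = 2*W/(-4 + W))
y(v) = 52 (y(v) = 6 + ((-3 - (-4)*(6 + 6)) - 1*(-1)) = 6 + ((-3 - (-4)*12) + 1) = 6 + ((-3 - 1*(-48)) + 1) = 6 + ((-3 + 48) + 1) = 6 + (45 + 1) = 6 + 46 = 52)
(f(31) + y(s(6, -2)))² = (2*31/(-4 + 31) + 52)² = (2*31/27 + 52)² = (2*31*(1/27) + 52)² = (62/27 + 52)² = (1466/27)² = 2149156/729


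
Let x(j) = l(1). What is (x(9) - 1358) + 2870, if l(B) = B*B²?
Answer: 1513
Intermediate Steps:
l(B) = B³
x(j) = 1 (x(j) = 1³ = 1)
(x(9) - 1358) + 2870 = (1 - 1358) + 2870 = -1357 + 2870 = 1513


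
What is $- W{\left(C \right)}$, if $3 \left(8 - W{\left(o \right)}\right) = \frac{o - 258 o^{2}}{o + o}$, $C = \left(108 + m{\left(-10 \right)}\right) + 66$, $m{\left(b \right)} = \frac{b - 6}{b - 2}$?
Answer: $- \frac{45283}{6} \approx -7547.2$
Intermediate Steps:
$m{\left(b \right)} = \frac{-6 + b}{-2 + b}$
$C = \frac{526}{3}$ ($C = \left(108 + \frac{-6 - 10}{-2 - 10}\right) + 66 = \left(108 + \frac{1}{-12} \left(-16\right)\right) + 66 = \left(108 - - \frac{4}{3}\right) + 66 = \left(108 + \frac{4}{3}\right) + 66 = \frac{328}{3} + 66 = \frac{526}{3} \approx 175.33$)
$W{\left(o \right)} = 8 - \frac{o - 258 o^{2}}{6 o}$ ($W{\left(o \right)} = 8 - \frac{\left(o - 258 o^{2}\right) \frac{1}{o + o}}{3} = 8 - \frac{\left(o - 258 o^{2}\right) \frac{1}{2 o}}{3} = 8 - \frac{\frac{1}{2} \frac{1}{o} \left(o - 258 o^{2}\right)}{3} = 8 - \frac{o - 258 o^{2}}{6 o}$)
$- W{\left(C \right)} = - (\frac{47}{6} + 43 \cdot \frac{526}{3}) = - (\frac{47}{6} + \frac{22618}{3}) = \left(-1\right) \frac{45283}{6} = - \frac{45283}{6}$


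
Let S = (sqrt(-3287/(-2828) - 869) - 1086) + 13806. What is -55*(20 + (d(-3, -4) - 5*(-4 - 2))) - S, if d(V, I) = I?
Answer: -15250 - I*sqrt(1735151215)/1414 ≈ -15250.0 - 29.459*I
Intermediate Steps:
S = 12720 + I*sqrt(1735151215)/1414 (S = (sqrt(-3287*(-1/2828) - 869) - 1086) + 13806 = (sqrt(3287/2828 - 869) - 1086) + 13806 = (sqrt(-2454245/2828) - 1086) + 13806 = (I*sqrt(1735151215)/1414 - 1086) + 13806 = (-1086 + I*sqrt(1735151215)/1414) + 13806 = 12720 + I*sqrt(1735151215)/1414 ≈ 12720.0 + 29.459*I)
-55*(20 + (d(-3, -4) - 5*(-4 - 2))) - S = -55*(20 + (-4 - 5*(-4 - 2))) - (12720 + I*sqrt(1735151215)/1414) = -55*(20 + (-4 - 5*(-6))) + (-12720 - I*sqrt(1735151215)/1414) = -55*(20 + (-4 + 30)) + (-12720 - I*sqrt(1735151215)/1414) = -55*(20 + 26) + (-12720 - I*sqrt(1735151215)/1414) = -55*46 + (-12720 - I*sqrt(1735151215)/1414) = -2530 + (-12720 - I*sqrt(1735151215)/1414) = -15250 - I*sqrt(1735151215)/1414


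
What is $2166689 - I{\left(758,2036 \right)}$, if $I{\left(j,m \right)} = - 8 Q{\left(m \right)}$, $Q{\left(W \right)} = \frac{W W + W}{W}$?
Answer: $2182985$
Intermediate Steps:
$Q{\left(W \right)} = \frac{W + W^{2}}{W}$ ($Q{\left(W \right)} = \frac{W^{2} + W}{W} = \frac{W + W^{2}}{W}$)
$I{\left(j,m \right)} = -8 - 8 m$ ($I{\left(j,m \right)} = - 8 \left(1 + m\right) = -8 - 8 m$)
$2166689 - I{\left(758,2036 \right)} = 2166689 - \left(-8 - 16288\right) = 2166689 - -16296 = 2166689 + 16296 = 2182985$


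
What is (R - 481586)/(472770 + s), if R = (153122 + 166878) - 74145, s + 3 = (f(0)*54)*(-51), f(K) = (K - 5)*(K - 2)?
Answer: -78577/148409 ≈ -0.52946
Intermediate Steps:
f(K) = (-5 + K)*(-2 + K)
s = -27543 (s = -3 + ((10 + 0² - 7*0)*54)*(-51) = -3 + ((10 + 0 + 0)*54)*(-51) = -3 + (10*54)*(-51) = -3 + 540*(-51) = -3 - 27540 = -27543)
R = 245855 (R = 320000 - 74145 = 245855)
(R - 481586)/(472770 + s) = (245855 - 481586)/(472770 - 27543) = -235731/445227 = -235731*1/445227 = -78577/148409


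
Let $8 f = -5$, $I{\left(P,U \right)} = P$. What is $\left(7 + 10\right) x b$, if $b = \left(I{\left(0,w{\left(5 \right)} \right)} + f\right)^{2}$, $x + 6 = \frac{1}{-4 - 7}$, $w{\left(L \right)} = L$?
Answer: $- \frac{28475}{704} \approx -40.447$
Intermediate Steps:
$x = - \frac{67}{11}$ ($x = -6 + \frac{1}{-4 - 7} = -6 + \frac{1}{-11} = -6 - \frac{1}{11} = - \frac{67}{11} \approx -6.0909$)
$f = - \frac{5}{8}$ ($f = \frac{1}{8} \left(-5\right) = - \frac{5}{8} \approx -0.625$)
$b = \frac{25}{64}$ ($b = \left(0 - \frac{5}{8}\right)^{2} = \left(- \frac{5}{8}\right)^{2} = \frac{25}{64} \approx 0.39063$)
$\left(7 + 10\right) x b = \left(7 + 10\right) \left(- \frac{67}{11}\right) \frac{25}{64} = 17 \left(- \frac{67}{11}\right) \frac{25}{64} = \left(- \frac{1139}{11}\right) \frac{25}{64} = - \frac{28475}{704}$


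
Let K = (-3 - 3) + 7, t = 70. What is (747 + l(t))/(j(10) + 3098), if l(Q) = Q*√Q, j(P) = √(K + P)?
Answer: (747 + 70*√70)/(3098 + √11) ≈ 0.42971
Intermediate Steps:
K = 1 (K = -6 + 7 = 1)
j(P) = √(1 + P)
l(Q) = Q^(3/2)
(747 + l(t))/(j(10) + 3098) = (747 + 70^(3/2))/(√(1 + 10) + 3098) = (747 + 70*√70)/(√11 + 3098) = (747 + 70*√70)/(3098 + √11)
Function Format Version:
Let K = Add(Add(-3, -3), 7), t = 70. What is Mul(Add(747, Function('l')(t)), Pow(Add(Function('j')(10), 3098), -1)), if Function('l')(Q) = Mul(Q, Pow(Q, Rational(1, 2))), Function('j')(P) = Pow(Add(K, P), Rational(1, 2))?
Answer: Mul(Pow(Add(3098, Pow(11, Rational(1, 2))), -1), Add(747, Mul(70, Pow(70, Rational(1, 2))))) ≈ 0.42971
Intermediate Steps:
K = 1 (K = Add(-6, 7) = 1)
Function('j')(P) = Pow(Add(1, P), Rational(1, 2))
Function('l')(Q) = Pow(Q, Rational(3, 2))
Mul(Add(747, Function('l')(t)), Pow(Add(Function('j')(10), 3098), -1)) = Mul(Add(747, Pow(70, Rational(3, 2))), Pow(Add(Pow(Add(1, 10), Rational(1, 2)), 3098), -1)) = Mul(Add(747, Mul(70, Pow(70, Rational(1, 2)))), Pow(Add(Pow(11, Rational(1, 2)), 3098), -1)) = Mul(Add(747, Mul(70, Pow(70, Rational(1, 2)))), Pow(Add(3098, Pow(11, Rational(1, 2))), -1)) = Mul(Pow(Add(3098, Pow(11, Rational(1, 2))), -1), Add(747, Mul(70, Pow(70, Rational(1, 2)))))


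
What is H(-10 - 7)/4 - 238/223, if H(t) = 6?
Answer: 193/446 ≈ 0.43274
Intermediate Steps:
H(-10 - 7)/4 - 238/223 = 6/4 - 238/223 = 6*(1/4) - 238*1/223 = 3/2 - 238/223 = 193/446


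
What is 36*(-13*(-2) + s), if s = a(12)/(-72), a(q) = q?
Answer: 930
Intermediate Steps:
s = -1/6 (s = 12/(-72) = 12*(-1/72) = -1/6 ≈ -0.16667)
36*(-13*(-2) + s) = 36*(-13*(-2) - 1/6) = 36*(26 - 1/6) = 36*(155/6) = 930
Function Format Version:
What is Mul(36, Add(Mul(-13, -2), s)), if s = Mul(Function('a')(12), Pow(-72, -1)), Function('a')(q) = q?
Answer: 930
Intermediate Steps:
s = Rational(-1, 6) (s = Mul(12, Pow(-72, -1)) = Mul(12, Rational(-1, 72)) = Rational(-1, 6) ≈ -0.16667)
Mul(36, Add(Mul(-13, -2), s)) = Mul(36, Add(Mul(-13, -2), Rational(-1, 6))) = Mul(36, Add(26, Rational(-1, 6))) = Mul(36, Rational(155, 6)) = 930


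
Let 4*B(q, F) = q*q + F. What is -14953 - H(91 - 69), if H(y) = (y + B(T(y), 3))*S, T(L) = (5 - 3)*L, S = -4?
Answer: -12926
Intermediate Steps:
T(L) = 2*L
B(q, F) = F/4 + q**2/4 (B(q, F) = (q*q + F)/4 = (q**2 + F)/4 = (F + q**2)/4 = F/4 + q**2/4)
H(y) = -3 - 4*y - 4*y**2 (H(y) = (y + ((1/4)*3 + (2*y)**2/4))*(-4) = (y + (3/4 + (4*y**2)/4))*(-4) = (y + (3/4 + y**2))*(-4) = (3/4 + y + y**2)*(-4) = -3 - 4*y - 4*y**2)
-14953 - H(91 - 69) = -14953 - (-3 - 4*(91 - 69) - 4*(91 - 69)**2) = -14953 - (-3 - 4*22 - 4*22**2) = -14953 - (-3 - 88 - 4*484) = -14953 - (-3 - 88 - 1936) = -14953 - 1*(-2027) = -14953 + 2027 = -12926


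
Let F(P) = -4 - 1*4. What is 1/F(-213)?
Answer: -1/8 ≈ -0.12500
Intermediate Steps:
F(P) = -8 (F(P) = -4 - 4 = -8)
1/F(-213) = 1/(-8) = -1/8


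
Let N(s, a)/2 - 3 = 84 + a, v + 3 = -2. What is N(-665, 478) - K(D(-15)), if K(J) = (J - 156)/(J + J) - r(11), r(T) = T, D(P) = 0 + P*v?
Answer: 57077/50 ≈ 1141.5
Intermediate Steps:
v = -5 (v = -3 - 2 = -5)
D(P) = -5*P (D(P) = 0 + P*(-5) = 0 - 5*P = -5*P)
K(J) = -11 + (-156 + J)/(2*J) (K(J) = (J - 156)/(J + J) - 1*11 = (-156 + J)/((2*J)) - 11 = (-156 + J)*(1/(2*J)) - 11 = (-156 + J)/(2*J) - 11 = -11 + (-156 + J)/(2*J))
N(s, a) = 174 + 2*a (N(s, a) = 6 + 2*(84 + a) = 6 + (168 + 2*a) = 174 + 2*a)
N(-665, 478) - K(D(-15)) = (174 + 2*478) - (-21/2 - 78/((-5*(-15)))) = (174 + 956) - (-21/2 - 78/75) = 1130 - (-21/2 - 78*1/75) = 1130 - (-21/2 - 26/25) = 1130 - 1*(-577/50) = 1130 + 577/50 = 57077/50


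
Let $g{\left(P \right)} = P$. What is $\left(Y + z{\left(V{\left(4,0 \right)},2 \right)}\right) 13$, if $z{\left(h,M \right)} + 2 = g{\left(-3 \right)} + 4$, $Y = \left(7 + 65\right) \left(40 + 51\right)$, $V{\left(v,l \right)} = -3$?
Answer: $85163$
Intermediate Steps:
$Y = 6552$ ($Y = 72 \cdot 91 = 6552$)
$z{\left(h,M \right)} = -1$ ($z{\left(h,M \right)} = -2 + \left(-3 + 4\right) = -2 + 1 = -1$)
$\left(Y + z{\left(V{\left(4,0 \right)},2 \right)}\right) 13 = \left(6552 - 1\right) 13 = 6551 \cdot 13 = 85163$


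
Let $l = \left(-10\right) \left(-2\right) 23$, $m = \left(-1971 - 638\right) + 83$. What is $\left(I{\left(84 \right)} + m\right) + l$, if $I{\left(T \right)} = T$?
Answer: $-1982$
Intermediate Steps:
$m = -2526$ ($m = -2609 + 83 = -2526$)
$l = 460$ ($l = 20 \cdot 23 = 460$)
$\left(I{\left(84 \right)} + m\right) + l = \left(84 - 2526\right) + 460 = -2442 + 460 = -1982$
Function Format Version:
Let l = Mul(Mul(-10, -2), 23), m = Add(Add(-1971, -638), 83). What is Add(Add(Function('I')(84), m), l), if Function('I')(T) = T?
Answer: -1982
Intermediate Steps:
m = -2526 (m = Add(-2609, 83) = -2526)
l = 460 (l = Mul(20, 23) = 460)
Add(Add(Function('I')(84), m), l) = Add(Add(84, -2526), 460) = Add(-2442, 460) = -1982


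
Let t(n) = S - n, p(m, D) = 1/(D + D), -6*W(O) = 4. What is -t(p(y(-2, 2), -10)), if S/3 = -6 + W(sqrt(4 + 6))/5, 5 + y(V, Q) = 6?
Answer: 367/20 ≈ 18.350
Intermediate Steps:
W(O) = -2/3 (W(O) = -1/6*4 = -2/3)
y(V, Q) = 1 (y(V, Q) = -5 + 6 = 1)
p(m, D) = 1/(2*D)
S = -92/5 (S = 3*(-6 - 2/3/5) = 3*(-6 - 2/3*1/5) = 3*(-6 - 2/15) = 3*(-92/15) = -92/5 ≈ -18.400)
t(n) = -92/5 - n
-t(p(y(-2, 2), -10)) = -(-92/5 - 1/(2*(-10))) = -(-92/5 - (-1)/(2*10)) = -(-92/5 - 1*(-1/20)) = -(-92/5 + 1/20) = -1*(-367/20) = 367/20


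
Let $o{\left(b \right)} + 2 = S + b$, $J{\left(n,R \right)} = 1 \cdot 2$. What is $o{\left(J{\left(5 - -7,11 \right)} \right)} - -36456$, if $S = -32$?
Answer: $36424$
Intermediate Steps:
$J{\left(n,R \right)} = 2$
$o{\left(b \right)} = -34 + b$ ($o{\left(b \right)} = -2 + \left(-32 + b\right) = -34 + b$)
$o{\left(J{\left(5 - -7,11 \right)} \right)} - -36456 = \left(-34 + 2\right) - -36456 = -32 + 36456 = 36424$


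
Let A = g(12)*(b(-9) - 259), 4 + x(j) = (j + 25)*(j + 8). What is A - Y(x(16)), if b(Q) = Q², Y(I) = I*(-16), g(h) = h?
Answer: 13544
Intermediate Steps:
x(j) = -4 + (8 + j)*(25 + j) (x(j) = -4 + (j + 25)*(j + 8) = -4 + (25 + j)*(8 + j) = -4 + (8 + j)*(25 + j))
Y(I) = -16*I
A = -2136 (A = 12*((-9)² - 259) = 12*(81 - 259) = 12*(-178) = -2136)
A - Y(x(16)) = -2136 - (-16)*(196 + 16² + 33*16) = -2136 - (-16)*(196 + 256 + 528) = -2136 - (-16)*980 = -2136 - 1*(-15680) = -2136 + 15680 = 13544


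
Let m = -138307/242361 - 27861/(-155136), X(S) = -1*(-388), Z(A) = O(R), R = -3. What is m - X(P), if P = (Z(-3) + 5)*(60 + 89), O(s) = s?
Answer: -4867694473393/12532972032 ≈ -388.39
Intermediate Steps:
Z(A) = -3
P = 298 (P = (-3 + 5)*(60 + 89) = 2*149 = 298)
X(S) = 388
m = -4901324977/12532972032 (m = -138307*1/242361 - 27861*(-1/155136) = -138307/242361 + 9287/51712 = -4901324977/12532972032 ≈ -0.39107)
m - X(P) = -4901324977/12532972032 - 1*388 = -4901324977/12532972032 - 388 = -4867694473393/12532972032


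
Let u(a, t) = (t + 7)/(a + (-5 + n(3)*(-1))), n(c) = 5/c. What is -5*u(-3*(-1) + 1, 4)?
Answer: 165/8 ≈ 20.625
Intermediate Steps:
u(a, t) = (7 + t)/(-20/3 + a) (u(a, t) = (t + 7)/(a + (-5 + (5/3)*(-1))) = (7 + t)/(a + (-5 + (5*(⅓))*(-1))) = (7 + t)/(a + (-5 + (5/3)*(-1))) = (7 + t)/(a + (-5 - 5/3)) = (7 + t)/(a - 20/3) = (7 + t)/(-20/3 + a))
-5*u(-3*(-1) + 1, 4) = -15*(7 + 4)/(-20 + 3*(-3*(-1) + 1)) = -15*11/(-20 + 3*(3 + 1)) = -15*11/(-20 + 3*4) = -15*11/(-20 + 12) = -15*11/(-8) = -15*(-1)*11/8 = -5*(-33/8) = 165/8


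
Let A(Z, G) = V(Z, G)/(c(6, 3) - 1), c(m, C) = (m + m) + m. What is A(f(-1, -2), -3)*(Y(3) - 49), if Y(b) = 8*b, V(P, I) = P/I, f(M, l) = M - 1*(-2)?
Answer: 25/51 ≈ 0.49020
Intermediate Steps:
f(M, l) = 2 + M (f(M, l) = M + 2 = 2 + M)
c(m, C) = 3*m (c(m, C) = 2*m + m = 3*m)
A(Z, G) = Z/(17*G) (A(Z, G) = (Z/G)/(3*6 - 1) = (Z/G)/(18 - 1) = (Z/G)/17 = (Z/G)*(1/17) = Z/(17*G))
A(f(-1, -2), -3)*(Y(3) - 49) = ((1/17)*(2 - 1)/(-3))*(8*3 - 49) = ((1/17)*1*(-⅓))*(24 - 49) = -1/51*(-25) = 25/51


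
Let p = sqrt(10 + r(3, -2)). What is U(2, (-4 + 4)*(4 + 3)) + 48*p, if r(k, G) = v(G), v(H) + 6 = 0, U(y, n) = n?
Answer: 96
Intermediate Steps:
v(H) = -6 (v(H) = -6 + 0 = -6)
r(k, G) = -6
p = 2 (p = sqrt(10 - 6) = sqrt(4) = 2)
U(2, (-4 + 4)*(4 + 3)) + 48*p = (-4 + 4)*(4 + 3) + 48*2 = 0*7 + 96 = 0 + 96 = 96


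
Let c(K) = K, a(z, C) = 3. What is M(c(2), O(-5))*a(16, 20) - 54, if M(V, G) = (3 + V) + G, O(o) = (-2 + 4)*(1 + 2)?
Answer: -21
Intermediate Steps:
O(o) = 6 (O(o) = 2*3 = 6)
M(V, G) = 3 + G + V
M(c(2), O(-5))*a(16, 20) - 54 = (3 + 6 + 2)*3 - 54 = 11*3 - 54 = 33 - 54 = -21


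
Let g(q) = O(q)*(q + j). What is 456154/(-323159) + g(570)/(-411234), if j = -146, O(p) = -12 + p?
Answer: -44007144694/22148994701 ≈ -1.9869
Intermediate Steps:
g(q) = (-146 + q)*(-12 + q) (g(q) = (-12 + q)*(q - 146) = (-12 + q)*(-146 + q) = (-146 + q)*(-12 + q))
456154/(-323159) + g(570)/(-411234) = 456154/(-323159) + ((-146 + 570)*(-12 + 570))/(-411234) = 456154*(-1/323159) + (424*558)*(-1/411234) = -456154/323159 + 236592*(-1/411234) = -456154/323159 - 39432/68539 = -44007144694/22148994701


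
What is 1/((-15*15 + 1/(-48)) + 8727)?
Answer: 48/408095 ≈ 0.00011762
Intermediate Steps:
1/((-15*15 + 1/(-48)) + 8727) = 1/((-225 - 1/48) + 8727) = 1/(-10801/48 + 8727) = 1/(408095/48) = 48/408095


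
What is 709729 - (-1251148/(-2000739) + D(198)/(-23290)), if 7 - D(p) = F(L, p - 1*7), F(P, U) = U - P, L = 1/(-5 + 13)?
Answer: 264570901429697491/372777690480 ≈ 7.0973e+5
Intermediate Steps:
L = ⅛ (L = 1/8 = ⅛ ≈ 0.12500)
D(p) = 113/8 - p (D(p) = 7 - ((p - 1*7) - 1*⅛) = 7 - ((p - 7) - ⅛) = 7 - ((-7 + p) - ⅛) = 7 - (-57/8 + p) = 7 + (57/8 - p) = 113/8 - p)
709729 - (-1251148/(-2000739) + D(198)/(-23290)) = 709729 - (-1251148/(-2000739) + (113/8 - 1*198)/(-23290)) = 709729 - (-1251148*(-1/2000739) + (113/8 - 198)*(-1/23290)) = 709729 - (1251148/2000739 - 1471/8*(-1/23290)) = 709729 - (1251148/2000739 + 1471/186320) = 709729 - 1*236056982429/372777690480 = 709729 - 236056982429/372777690480 = 264570901429697491/372777690480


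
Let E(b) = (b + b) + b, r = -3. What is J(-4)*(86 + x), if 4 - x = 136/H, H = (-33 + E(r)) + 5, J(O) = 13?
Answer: 45058/37 ≈ 1217.8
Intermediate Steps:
E(b) = 3*b (E(b) = 2*b + b = 3*b)
H = -37 (H = (-33 + 3*(-3)) + 5 = (-33 - 9) + 5 = -42 + 5 = -37)
x = 284/37 (x = 4 - 136/(-37) = 4 - 136*(-1)/37 = 4 - 1*(-136/37) = 4 + 136/37 = 284/37 ≈ 7.6757)
J(-4)*(86 + x) = 13*(86 + 284/37) = 13*(3466/37) = 45058/37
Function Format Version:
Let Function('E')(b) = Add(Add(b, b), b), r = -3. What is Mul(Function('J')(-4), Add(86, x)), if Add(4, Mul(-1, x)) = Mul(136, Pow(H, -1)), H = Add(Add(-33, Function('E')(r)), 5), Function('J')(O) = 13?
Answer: Rational(45058, 37) ≈ 1217.8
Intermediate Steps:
Function('E')(b) = Mul(3, b) (Function('E')(b) = Add(Mul(2, b), b) = Mul(3, b))
H = -37 (H = Add(Add(-33, Mul(3, -3)), 5) = Add(Add(-33, -9), 5) = Add(-42, 5) = -37)
x = Rational(284, 37) (x = Add(4, Mul(-1, Mul(136, Pow(-37, -1)))) = Add(4, Mul(-1, Mul(136, Rational(-1, 37)))) = Add(4, Mul(-1, Rational(-136, 37))) = Add(4, Rational(136, 37)) = Rational(284, 37) ≈ 7.6757)
Mul(Function('J')(-4), Add(86, x)) = Mul(13, Add(86, Rational(284, 37))) = Mul(13, Rational(3466, 37)) = Rational(45058, 37)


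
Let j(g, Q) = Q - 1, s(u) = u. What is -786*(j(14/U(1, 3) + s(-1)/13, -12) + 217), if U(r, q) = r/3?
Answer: -160344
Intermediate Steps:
U(r, q) = r/3 (U(r, q) = r*(1/3) = r/3)
j(g, Q) = -1 + Q
-786*(j(14/U(1, 3) + s(-1)/13, -12) + 217) = -786*((-1 - 12) + 217) = -786*(-13 + 217) = -786*204 = -160344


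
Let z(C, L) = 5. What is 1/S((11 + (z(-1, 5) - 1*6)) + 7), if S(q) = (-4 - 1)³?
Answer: -1/125 ≈ -0.0080000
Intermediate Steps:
S(q) = -125 (S(q) = (-5)³ = -125)
1/S((11 + (z(-1, 5) - 1*6)) + 7) = 1/(-125) = -1/125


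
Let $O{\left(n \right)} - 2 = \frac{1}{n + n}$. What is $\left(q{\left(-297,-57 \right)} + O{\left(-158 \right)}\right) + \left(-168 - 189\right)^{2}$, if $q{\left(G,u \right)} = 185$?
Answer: $\frac{40332975}{316} \approx 1.2764 \cdot 10^{5}$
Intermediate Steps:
$O{\left(n \right)} = 2 + \frac{1}{2 n}$ ($O{\left(n \right)} = 2 + \frac{1}{n + n} = 2 + \frac{1}{2 n}$)
$\left(q{\left(-297,-57 \right)} + O{\left(-158 \right)}\right) + \left(-168 - 189\right)^{2} = \left(185 + \left(2 + \frac{1}{2 \left(-158\right)}\right)\right) + \left(-168 - 189\right)^{2} = \left(185 + \left(2 + \frac{1}{2} \left(- \frac{1}{158}\right)\right)\right) + \left(-357\right)^{2} = \left(185 + \left(2 - \frac{1}{316}\right)\right) + 127449 = \left(185 + \frac{631}{316}\right) + 127449 = \frac{59091}{316} + 127449 = \frac{40332975}{316}$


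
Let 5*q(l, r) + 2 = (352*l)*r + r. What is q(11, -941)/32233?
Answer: -728899/32233 ≈ -22.613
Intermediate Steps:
q(l, r) = -⅖ + r/5 + 352*l*r/5 (q(l, r) = -⅖ + ((352*l)*r + r)/5 = -⅖ + (352*l*r + r)/5 = -⅖ + (r + 352*l*r)/5 = -⅖ + (r/5 + 352*l*r/5) = -⅖ + r/5 + 352*l*r/5)
q(11, -941)/32233 = (-⅖ + (⅕)*(-941) + (352/5)*11*(-941))/32233 = (-⅖ - 941/5 - 3643552/5)*(1/32233) = -728899*1/32233 = -728899/32233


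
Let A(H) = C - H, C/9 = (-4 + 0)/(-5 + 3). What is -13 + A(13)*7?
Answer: 22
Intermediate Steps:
C = 18 (C = 9*((-4 + 0)/(-5 + 3)) = 9*(-4/(-2)) = 9*(-4*(-½)) = 9*2 = 18)
A(H) = 18 - H
-13 + A(13)*7 = -13 + (18 - 1*13)*7 = -13 + (18 - 13)*7 = -13 + 5*7 = -13 + 35 = 22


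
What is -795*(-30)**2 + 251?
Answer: -715249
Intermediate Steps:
-795*(-30)**2 + 251 = -795*900 + 251 = -715500 + 251 = -715249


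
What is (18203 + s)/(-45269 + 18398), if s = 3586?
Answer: -7263/8957 ≈ -0.81087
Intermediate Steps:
(18203 + s)/(-45269 + 18398) = (18203 + 3586)/(-45269 + 18398) = 21789/(-26871) = 21789*(-1/26871) = -7263/8957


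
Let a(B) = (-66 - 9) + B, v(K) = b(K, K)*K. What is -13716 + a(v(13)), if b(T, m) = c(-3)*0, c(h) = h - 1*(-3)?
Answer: -13791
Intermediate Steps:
c(h) = 3 + h (c(h) = h + 3 = 3 + h)
b(T, m) = 0 (b(T, m) = (3 - 3)*0 = 0*0 = 0)
v(K) = 0 (v(K) = 0*K = 0)
a(B) = -75 + B
-13716 + a(v(13)) = -13716 + (-75 + 0) = -13716 - 75 = -13791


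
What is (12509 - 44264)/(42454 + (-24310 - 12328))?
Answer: -31755/5816 ≈ -5.4599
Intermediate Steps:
(12509 - 44264)/(42454 + (-24310 - 12328)) = -31755/(42454 - 36638) = -31755/5816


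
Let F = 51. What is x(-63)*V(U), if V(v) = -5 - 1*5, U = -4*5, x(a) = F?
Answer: -510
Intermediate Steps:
x(a) = 51
U = -20
V(v) = -10 (V(v) = -5 - 5 = -10)
x(-63)*V(U) = 51*(-10) = -510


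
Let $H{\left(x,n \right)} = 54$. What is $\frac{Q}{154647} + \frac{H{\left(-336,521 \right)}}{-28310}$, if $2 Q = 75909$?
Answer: $\frac{355380319}{1459352190} \approx 0.24352$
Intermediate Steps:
$Q = \frac{75909}{2}$ ($Q = \frac{1}{2} \cdot 75909 = \frac{75909}{2} \approx 37955.0$)
$\frac{Q}{154647} + \frac{H{\left(-336,521 \right)}}{-28310} = \frac{75909}{2 \cdot 154647} + \frac{54}{-28310} = \frac{75909}{2} \cdot \frac{1}{154647} + 54 \left(- \frac{1}{28310}\right) = \frac{25303}{103098} - \frac{27}{14155} = \frac{355380319}{1459352190}$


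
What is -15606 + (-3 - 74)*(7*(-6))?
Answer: -12372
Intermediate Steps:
-15606 + (-3 - 74)*(7*(-6)) = -15606 - 77*(-42) = -15606 + 3234 = -12372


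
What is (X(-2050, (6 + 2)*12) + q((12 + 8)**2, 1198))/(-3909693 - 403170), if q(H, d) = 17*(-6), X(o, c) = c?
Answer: 2/1437621 ≈ 1.3912e-6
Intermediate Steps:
q(H, d) = -102
(X(-2050, (6 + 2)*12) + q((12 + 8)**2, 1198))/(-3909693 - 403170) = ((6 + 2)*12 - 102)/(-3909693 - 403170) = (8*12 - 102)/(-4312863) = (96 - 102)*(-1/4312863) = -6*(-1/4312863) = 2/1437621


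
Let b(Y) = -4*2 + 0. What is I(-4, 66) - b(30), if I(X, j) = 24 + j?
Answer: 98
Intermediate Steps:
b(Y) = -8 (b(Y) = -8 + 0 = -8)
I(-4, 66) - b(30) = (24 + 66) - 1*(-8) = 90 + 8 = 98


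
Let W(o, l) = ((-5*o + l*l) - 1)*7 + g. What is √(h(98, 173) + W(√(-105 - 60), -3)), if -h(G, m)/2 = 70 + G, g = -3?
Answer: √(-283 - 35*I*√165) ≈ 11.141 - 20.177*I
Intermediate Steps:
h(G, m) = -140 - 2*G (h(G, m) = -2*(70 + G) = -140 - 2*G)
W(o, l) = -10 - 35*o + 7*l² (W(o, l) = ((-5*o + l*l) - 1)*7 - 3 = ((-5*o + l²) - 1)*7 - 3 = ((l² - 5*o) - 1)*7 - 3 = (-1 + l² - 5*o)*7 - 3 = (-7 - 35*o + 7*l²) - 3 = -10 - 35*o + 7*l²)
√(h(98, 173) + W(√(-105 - 60), -3)) = √((-140 - 2*98) + (-10 - 35*√(-105 - 60) + 7*(-3)²)) = √((-140 - 196) + (-10 - 35*I*√165 + 7*9)) = √(-336 + (-10 - 35*I*√165 + 63)) = √(-336 + (53 - 35*I*√165)) = √(-283 - 35*I*√165)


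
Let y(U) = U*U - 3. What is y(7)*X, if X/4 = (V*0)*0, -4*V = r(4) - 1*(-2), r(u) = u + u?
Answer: 0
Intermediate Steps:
r(u) = 2*u
V = -5/2 (V = -(2*4 - 1*(-2))/4 = -(8 + 2)/4 = -¼*10 = -5/2 ≈ -2.5000)
y(U) = -3 + U² (y(U) = U² - 3 = -3 + U²)
X = 0 (X = 4*(-5/2*0*0) = 4*(0*0) = 4*0 = 0)
y(7)*X = (-3 + 7²)*0 = (-3 + 49)*0 = 46*0 = 0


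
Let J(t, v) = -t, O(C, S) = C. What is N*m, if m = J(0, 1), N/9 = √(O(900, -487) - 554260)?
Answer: 0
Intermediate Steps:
N = 36*I*√34585 (N = 9*√(900 - 554260) = 9*√(-553360) = 9*(4*I*√34585) = 36*I*√34585 ≈ 6694.9*I)
m = 0 (m = -1*0 = 0)
N*m = (36*I*√34585)*0 = 0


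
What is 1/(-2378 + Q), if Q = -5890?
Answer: -1/8268 ≈ -0.00012095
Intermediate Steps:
1/(-2378 + Q) = 1/(-2378 - 5890) = 1/(-8268) = -1/8268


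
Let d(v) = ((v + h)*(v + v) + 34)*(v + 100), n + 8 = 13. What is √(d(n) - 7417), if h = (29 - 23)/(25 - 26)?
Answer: I*√4897 ≈ 69.979*I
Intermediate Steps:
n = 5 (n = -8 + 13 = 5)
h = -6 (h = 6/(-1) = 6*(-1) = -6)
d(v) = (34 + 2*v*(-6 + v))*(100 + v) (d(v) = ((v - 6)*(v + v) + 34)*(v + 100) = ((-6 + v)*(2*v) + 34)*(100 + v) = (2*v*(-6 + v) + 34)*(100 + v) = (34 + 2*v*(-6 + v))*(100 + v))
√(d(n) - 7417) = √((3400 - 1166*5 + 2*5³ + 188*5²) - 7417) = √((3400 - 5830 + 2*125 + 188*25) - 7417) = √((3400 - 5830 + 250 + 4700) - 7417) = √(2520 - 7417) = √(-4897) = I*√4897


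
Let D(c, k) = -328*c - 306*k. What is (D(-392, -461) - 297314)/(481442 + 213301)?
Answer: -9224/231581 ≈ -0.039831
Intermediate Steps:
(D(-392, -461) - 297314)/(481442 + 213301) = ((-328*(-392) - 306*(-461)) - 297314)/(481442 + 213301) = ((128576 + 141066) - 297314)/694743 = (269642 - 297314)*(1/694743) = -27672*1/694743 = -9224/231581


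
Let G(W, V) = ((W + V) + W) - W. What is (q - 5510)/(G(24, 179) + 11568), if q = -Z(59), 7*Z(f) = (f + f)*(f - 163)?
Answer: -26298/82397 ≈ -0.31916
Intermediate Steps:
Z(f) = 2*f*(-163 + f)/7 (Z(f) = ((f + f)*(f - 163))/7 = ((2*f)*(-163 + f))/7 = (2*f*(-163 + f))/7 = 2*f*(-163 + f)/7)
q = 12272/7 (q = -2*59*(-163 + 59)/7 = -2*59*(-104)/7 = -1*(-12272/7) = 12272/7 ≈ 1753.1)
G(W, V) = V + W (G(W, V) = ((V + W) + W) - W = (V + 2*W) - W = V + W)
(q - 5510)/(G(24, 179) + 11568) = (12272/7 - 5510)/((179 + 24) + 11568) = -26298/(7*(203 + 11568)) = -26298/7/11771 = -26298/7*1/11771 = -26298/82397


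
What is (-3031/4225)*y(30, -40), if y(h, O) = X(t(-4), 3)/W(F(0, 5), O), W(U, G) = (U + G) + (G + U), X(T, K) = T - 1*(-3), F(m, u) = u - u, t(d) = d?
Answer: -3031/338000 ≈ -0.0089675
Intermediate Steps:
F(m, u) = 0
X(T, K) = 3 + T (X(T, K) = T + 3 = 3 + T)
W(U, G) = 2*G + 2*U (W(U, G) = (G + U) + (G + U) = 2*G + 2*U)
y(h, O) = -1/(2*O) (y(h, O) = (3 - 4)/(2*O + 2*0) = -1/(2*O + 0) = -1/(2*O))
(-3031/4225)*y(30, -40) = (-3031/4225)*(-1/2/(-40)) = (-3031*1/4225)*(-1/2*(-1/40)) = -3031/4225*1/80 = -3031/338000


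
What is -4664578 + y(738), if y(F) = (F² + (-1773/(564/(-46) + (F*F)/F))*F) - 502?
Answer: -11468068769/2782 ≈ -4.1222e+6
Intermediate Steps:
y(F) = -502 + F² - 1773*F/(-282/23 + F) (y(F) = (F² + (-1773/(564*(-1/46) + F²/F))*F) - 502 = (F² + (-1773/(-282/23 + F))*F) - 502 = (F² - 1773*F/(-282/23 + F)) - 502 = -502 + F² - 1773*F/(-282/23 + F))
-4664578 + y(738) = -4664578 + (141564 - 52325*738 - 282*738² + 23*738³)/(-282 + 23*738) = -4664578 + (141564 - 38615850 - 282*544644 + 23*401947272)/(-282 + 16974) = -4664578 + (141564 - 38615850 - 153589608 + 9244787256)/16692 = -4664578 + (1/16692)*9052723362 = -4664578 + 1508787227/2782 = -11468068769/2782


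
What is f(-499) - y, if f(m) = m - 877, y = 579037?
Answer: -580413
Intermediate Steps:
f(m) = -877 + m
f(-499) - y = (-877 - 499) - 1*579037 = -1376 - 579037 = -580413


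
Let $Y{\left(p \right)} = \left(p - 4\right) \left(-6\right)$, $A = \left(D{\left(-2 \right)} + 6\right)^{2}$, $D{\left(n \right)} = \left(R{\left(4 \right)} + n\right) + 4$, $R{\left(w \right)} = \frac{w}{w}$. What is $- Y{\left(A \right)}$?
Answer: $462$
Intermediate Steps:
$R{\left(w \right)} = 1$
$D{\left(n \right)} = 5 + n$ ($D{\left(n \right)} = \left(1 + n\right) + 4 = 5 + n$)
$A = 81$ ($A = \left(\left(5 - 2\right) + 6\right)^{2} = \left(3 + 6\right)^{2} = 9^{2} = 81$)
$Y{\left(p \right)} = 24 - 6 p$ ($Y{\left(p \right)} = \left(-4 + p\right) \left(-6\right) = 24 - 6 p$)
$- Y{\left(A \right)} = - (24 - 486) = \left(-1\right) \left(-462\right) = 462$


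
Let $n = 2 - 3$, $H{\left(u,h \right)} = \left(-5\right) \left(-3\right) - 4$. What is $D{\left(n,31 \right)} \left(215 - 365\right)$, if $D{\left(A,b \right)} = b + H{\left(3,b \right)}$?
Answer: $-6300$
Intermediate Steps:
$H{\left(u,h \right)} = 11$ ($H{\left(u,h \right)} = 15 - 4 = 11$)
$n = -1$
$D{\left(A,b \right)} = 11 + b$ ($D{\left(A,b \right)} = b + 11 = 11 + b$)
$D{\left(n,31 \right)} \left(215 - 365\right) = \left(11 + 31\right) \left(215 - 365\right) = 42 \left(215 - 365\right) = 42 \left(-150\right) = -6300$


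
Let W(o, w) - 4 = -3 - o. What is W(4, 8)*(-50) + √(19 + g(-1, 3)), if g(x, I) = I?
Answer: 150 + √22 ≈ 154.69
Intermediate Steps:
W(o, w) = 1 - o (W(o, w) = 4 + (-3 - o) = 1 - o)
W(4, 8)*(-50) + √(19 + g(-1, 3)) = (1 - 1*4)*(-50) + √(19 + 3) = (1 - 4)*(-50) + √22 = -3*(-50) + √22 = 150 + √22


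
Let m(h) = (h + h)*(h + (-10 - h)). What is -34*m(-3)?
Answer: -2040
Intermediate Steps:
m(h) = -20*h (m(h) = (2*h)*(-10) = -20*h)
-34*m(-3) = -(-680)*(-3) = -34*60 = -2040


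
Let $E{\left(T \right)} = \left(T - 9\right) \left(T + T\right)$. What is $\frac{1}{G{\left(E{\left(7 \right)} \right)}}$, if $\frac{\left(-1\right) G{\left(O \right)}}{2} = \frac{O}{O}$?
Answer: $- \frac{1}{2} \approx -0.5$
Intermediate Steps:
$E{\left(T \right)} = 2 T \left(-9 + T\right)$ ($E{\left(T \right)} = \left(-9 + T\right) 2 T = 2 T \left(-9 + T\right)$)
$G{\left(O \right)} = -2$ ($G{\left(O \right)} = - 2 \frac{O}{O} = \left(-2\right) 1 = -2$)
$\frac{1}{G{\left(E{\left(7 \right)} \right)}} = \frac{1}{-2} = - \frac{1}{2}$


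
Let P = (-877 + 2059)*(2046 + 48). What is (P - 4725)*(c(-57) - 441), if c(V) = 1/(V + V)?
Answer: -41399501775/38 ≈ -1.0895e+9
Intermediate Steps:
c(V) = 1/(2*V)
P = 2475108 (P = 1182*2094 = 2475108)
(P - 4725)*(c(-57) - 441) = (2475108 - 4725)*((½)/(-57) - 441) = 2470383*((½)*(-1/57) - 441) = 2470383*(-1/114 - 441) = 2470383*(-50275/114) = -41399501775/38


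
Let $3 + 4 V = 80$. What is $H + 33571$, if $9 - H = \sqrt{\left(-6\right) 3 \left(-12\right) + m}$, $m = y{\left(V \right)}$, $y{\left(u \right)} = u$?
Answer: $33580 - \frac{\sqrt{941}}{2} \approx 33565.0$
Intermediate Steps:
$V = \frac{77}{4}$ ($V = - \frac{3}{4} + \frac{1}{4} \cdot 80 = - \frac{3}{4} + 20 = \frac{77}{4} \approx 19.25$)
$m = \frac{77}{4} \approx 19.25$
$H = 9 - \frac{\sqrt{941}}{2}$ ($H = 9 - \sqrt{\left(-6\right) 3 \left(-12\right) + \frac{77}{4}} = 9 - \sqrt{\left(-18\right) \left(-12\right) + \frac{77}{4}} = 9 - \sqrt{216 + \frac{77}{4}} = 9 - \sqrt{\frac{941}{4}} = 9 - \frac{\sqrt{941}}{2} \approx -6.3379$)
$H + 33571 = \left(9 - \frac{\sqrt{941}}{2}\right) + 33571 = 33580 - \frac{\sqrt{941}}{2}$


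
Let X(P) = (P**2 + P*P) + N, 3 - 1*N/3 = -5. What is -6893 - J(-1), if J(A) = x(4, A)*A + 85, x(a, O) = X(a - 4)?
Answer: -6954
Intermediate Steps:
N = 24 (N = 9 - 3*(-5) = 9 + 15 = 24)
X(P) = 24 + 2*P**2 (X(P) = (P**2 + P*P) + 24 = (P**2 + P**2) + 24 = 2*P**2 + 24 = 24 + 2*P**2)
x(a, O) = 24 + 2*(-4 + a)**2 (x(a, O) = 24 + 2*(a - 4)**2 = 24 + 2*(-4 + a)**2)
J(A) = 85 + 24*A (J(A) = (24 + 2*(-4 + 4)**2)*A + 85 = (24 + 2*0**2)*A + 85 = (24 + 2*0)*A + 85 = (24 + 0)*A + 85 = 24*A + 85 = 85 + 24*A)
-6893 - J(-1) = -6893 - (85 + 24*(-1)) = -6893 - (85 - 24) = -6893 - 1*61 = -6893 - 61 = -6954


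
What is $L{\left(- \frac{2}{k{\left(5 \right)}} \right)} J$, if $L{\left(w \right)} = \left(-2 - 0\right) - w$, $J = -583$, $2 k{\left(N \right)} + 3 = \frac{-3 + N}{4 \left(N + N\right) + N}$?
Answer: $\frac{260018}{133} \approx 1955.0$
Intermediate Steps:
$k{\left(N \right)} = - \frac{3}{2} + \frac{-3 + N}{18 N}$ ($k{\left(N \right)} = - \frac{3}{2} + \frac{\left(-3 + N\right) \frac{1}{4 \left(N + N\right) + N}}{2} = - \frac{3}{2} + \frac{\left(-3 + N\right) \frac{1}{4 \cdot 2 N + N}}{2} = - \frac{3}{2} + \frac{\left(-3 + N\right) \frac{1}{8 N + N}}{2} = - \frac{3}{2} + \frac{\left(-3 + N\right) \frac{1}{9 N}}{2} = - \frac{3}{2} + \frac{\frac{1}{9} \frac{1}{N} \left(-3 + N\right)}{2} = - \frac{3}{2} + \frac{-3 + N}{18 N}$)
$L{\left(w \right)} = -2 - w$ ($L{\left(w \right)} = \left(-2 + 0\right) - w = -2 - w$)
$L{\left(- \frac{2}{k{\left(5 \right)}} \right)} J = \left(-2 - - \frac{2}{\frac{1}{18} \cdot \frac{1}{5} \left(-3 - 130\right)}\right) \left(-583\right) = \left(-2 - - \frac{2}{\frac{1}{18} \cdot \frac{1}{5} \left(-133\right)}\right) \left(-583\right) = \left(-2 - - \frac{2}{- \frac{133}{90}}\right) \left(-583\right) = \left(-2 - \left(-2\right) \left(- \frac{90}{133}\right)\right) \left(-583\right) = \left(-2 - \frac{180}{133}\right) \left(-583\right) = \left(- \frac{446}{133}\right) \left(-583\right) = \frac{260018}{133}$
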